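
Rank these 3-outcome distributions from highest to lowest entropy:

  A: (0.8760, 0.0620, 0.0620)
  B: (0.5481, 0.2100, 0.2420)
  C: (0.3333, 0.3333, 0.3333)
C > B > A

Key insight: Entropy is maximized by uniform distributions and minimized by concentrated distributions.

- Uniform distributions have maximum entropy log₂(3) = 1.5850 bits
- The more "peaked" or concentrated a distribution, the lower its entropy

Entropies:
  H(A) = 0.6648 bits
  H(B) = 1.4436 bits
  H(C) = 1.5850 bits

Ranking: C > B > A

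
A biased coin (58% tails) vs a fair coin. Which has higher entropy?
Fair coin

The fair coin is uniform (p=0.5), maximizing binary entropy at 1 bit. The biased coin has H(0.58) ≈ 0.981 bits — its outcome is more predictable, so its entropy is lower.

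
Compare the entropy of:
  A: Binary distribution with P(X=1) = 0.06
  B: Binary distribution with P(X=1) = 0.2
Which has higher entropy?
B

For binary distributions, entropy is maximized at p=0.5 and decreases as p moves toward 0 or 1.

H(A) = H(0.06) = 0.3274 bits
H(B) = H(0.2) = 0.7219 bits

Distribution B (p=0.2) is closer to uniform (p=0.5), so it has higher entropy.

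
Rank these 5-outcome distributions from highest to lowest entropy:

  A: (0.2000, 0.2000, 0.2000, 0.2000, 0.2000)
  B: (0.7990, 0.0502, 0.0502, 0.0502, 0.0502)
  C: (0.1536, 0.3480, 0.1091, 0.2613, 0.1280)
A > C > B

Key insight: Entropy is maximized by uniform distributions and minimized by concentrated distributions.

- Uniform distributions have maximum entropy log₂(5) = 2.3219 bits
- The more "peaked" or concentrated a distribution, the lower its entropy

Entropies:
  H(A) = 2.3219 bits
  H(B) = 1.1259 bits
  H(C) = 2.1793 bits

Ranking: A > C > B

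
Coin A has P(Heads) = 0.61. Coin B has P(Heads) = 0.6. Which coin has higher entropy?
B

For binary distributions, entropy is maximized at p=0.5 and decreases as p moves toward 0 or 1.

H(A) = H(0.61) = 0.9648 bits
H(B) = H(0.6) = 0.9710 bits

Distribution B (p=0.6) is closer to uniform (p=0.5), so it has higher entropy.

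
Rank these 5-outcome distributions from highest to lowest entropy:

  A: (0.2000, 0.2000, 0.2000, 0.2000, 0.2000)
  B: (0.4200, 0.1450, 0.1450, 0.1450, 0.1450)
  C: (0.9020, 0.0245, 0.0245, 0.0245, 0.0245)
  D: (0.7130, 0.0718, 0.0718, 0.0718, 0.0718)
A > B > D > C

Key insight: Entropy is maximized by uniform distributions and minimized by concentrated distributions.

Entropies:
  H(A) = 2.3219 bits
  H(B) = 2.1415 bits
  H(C) = 0.6586 bits
  H(D) = 1.4388 bits

Ranking: A > B > D > C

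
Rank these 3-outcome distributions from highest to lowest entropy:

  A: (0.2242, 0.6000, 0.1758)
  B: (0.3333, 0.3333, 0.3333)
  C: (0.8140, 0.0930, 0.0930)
B > A > C

Key insight: Entropy is maximized by uniform distributions and minimized by concentrated distributions.

- Uniform distributions have maximum entropy log₂(3) = 1.5850 bits
- The more "peaked" or concentrated a distribution, the lower its entropy

Entropies:
  H(A) = 1.3667 bits
  H(B) = 1.5850 bits
  H(C) = 0.8790 bits

Ranking: B > A > C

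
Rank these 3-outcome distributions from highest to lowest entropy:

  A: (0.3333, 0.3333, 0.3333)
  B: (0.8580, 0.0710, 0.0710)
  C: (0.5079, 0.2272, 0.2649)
A > C > B

Key insight: Entropy is maximized by uniform distributions and minimized by concentrated distributions.

- Uniform distributions have maximum entropy log₂(3) = 1.5850 bits
- The more "peaked" or concentrated a distribution, the lower its entropy

Entropies:
  H(A) = 1.5850 bits
  H(B) = 0.7315 bits
  H(C) = 1.4898 bits

Ranking: A > C > B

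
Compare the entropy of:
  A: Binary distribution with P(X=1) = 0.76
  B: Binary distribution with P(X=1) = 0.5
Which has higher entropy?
B

For binary distributions, entropy is maximized at p=0.5 and decreases as p moves toward 0 or 1.

H(A) = H(0.76) = 0.7950 bits
H(B) = H(0.5) = 1.0000 bits

Distribution B (p=0.5) is closer to uniform (p=0.5), so it has higher entropy.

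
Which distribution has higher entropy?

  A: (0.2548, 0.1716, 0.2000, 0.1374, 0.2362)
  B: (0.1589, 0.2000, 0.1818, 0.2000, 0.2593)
B

Both distributions are close to uniform, making this a harder comparison.

H(A) = 2.2886 bits
H(B) = 2.3026 bits

The distribution closer to uniform has higher entropy.
Answer: B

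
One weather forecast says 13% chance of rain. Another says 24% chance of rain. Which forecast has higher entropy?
24% forecast

Treat each forecast as a Bernoulli distribution. Binary entropy is maximized at p=0.5 and falls off symmetrically toward 0 or 1. The 24% forecast is closer to 50%, so it is more uncertain. H(13%) ≈ 0.557 bits, H(24%) ≈ 0.795 bits.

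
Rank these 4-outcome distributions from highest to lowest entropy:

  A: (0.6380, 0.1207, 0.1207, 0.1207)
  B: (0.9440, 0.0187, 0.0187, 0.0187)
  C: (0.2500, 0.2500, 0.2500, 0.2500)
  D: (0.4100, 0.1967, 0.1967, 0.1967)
C > D > A > B

Key insight: Entropy is maximized by uniform distributions and minimized by concentrated distributions.

Entropies:
  H(A) = 1.5181 bits
  H(B) = 0.4001 bits
  H(C) = 2.0000 bits
  H(D) = 1.9116 bits

Ranking: C > D > A > B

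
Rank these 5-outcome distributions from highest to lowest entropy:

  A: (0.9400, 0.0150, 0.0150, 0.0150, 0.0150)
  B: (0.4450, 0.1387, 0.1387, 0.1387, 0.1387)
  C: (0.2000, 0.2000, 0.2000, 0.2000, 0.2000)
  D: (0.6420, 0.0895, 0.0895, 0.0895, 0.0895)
C > B > D > A

Key insight: Entropy is maximized by uniform distributions and minimized by concentrated distributions.

Entropies:
  H(A) = 0.4474 bits
  H(B) = 2.1013 bits
  H(C) = 2.3219 bits
  H(D) = 1.6570 bits

Ranking: C > B > D > A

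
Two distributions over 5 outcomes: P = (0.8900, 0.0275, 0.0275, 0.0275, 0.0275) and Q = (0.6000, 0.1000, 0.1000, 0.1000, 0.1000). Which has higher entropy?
Q

P is highly concentrated on one outcome (89%), making it nearly deterministic. Q spreads its mass more evenly (max 60%). The more spread-out distribution has higher entropy: H(P) ≈ 0.720 bits, H(Q) ≈ 1.771 bits.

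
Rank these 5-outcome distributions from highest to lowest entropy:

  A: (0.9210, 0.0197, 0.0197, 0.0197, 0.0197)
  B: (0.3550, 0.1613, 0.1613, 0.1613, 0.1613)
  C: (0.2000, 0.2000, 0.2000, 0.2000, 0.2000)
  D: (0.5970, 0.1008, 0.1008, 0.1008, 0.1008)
C > B > D > A

Key insight: Entropy is maximized by uniform distributions and minimized by concentrated distributions.

Entropies:
  H(A) = 0.5566 bits
  H(B) = 2.2285 bits
  H(C) = 2.3219 bits
  H(D) = 1.7787 bits

Ranking: C > B > D > A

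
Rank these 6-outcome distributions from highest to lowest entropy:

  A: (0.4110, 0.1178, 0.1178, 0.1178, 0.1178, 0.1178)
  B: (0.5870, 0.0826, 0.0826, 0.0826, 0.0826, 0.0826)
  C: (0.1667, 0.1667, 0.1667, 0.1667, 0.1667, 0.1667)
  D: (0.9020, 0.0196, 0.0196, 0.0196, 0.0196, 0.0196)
C > A > B > D

Key insight: Entropy is maximized by uniform distributions and minimized by concentrated distributions.

Entropies:
  H(A) = 2.3446 bits
  H(B) = 1.9370 bits
  H(C) = 2.5850 bits
  H(D) = 0.6902 bits

Ranking: C > A > B > D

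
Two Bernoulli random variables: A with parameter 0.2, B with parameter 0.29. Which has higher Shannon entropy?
B

For binary distributions, entropy is maximized at p=0.5 and decreases as p moves toward 0 or 1.

H(A) = H(0.2) = 0.7219 bits
H(B) = H(0.29) = 0.8687 bits

Distribution B (p=0.29) is closer to uniform (p=0.5), so it has higher entropy.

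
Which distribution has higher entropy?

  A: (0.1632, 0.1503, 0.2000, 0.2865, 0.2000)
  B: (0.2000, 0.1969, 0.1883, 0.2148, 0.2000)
B

Both distributions are close to uniform, making this a harder comparison.

H(A) = 2.2832 bits
H(B) = 2.3206 bits

The distribution closer to uniform has higher entropy.
Answer: B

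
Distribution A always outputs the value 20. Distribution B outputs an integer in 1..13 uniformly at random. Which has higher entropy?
B

A is deterministic, so H(A) = 0. B is uniform over 13 outcomes, so H(B) = log₂(13) = 3.700 bits. Any distribution with genuine randomness has higher entropy than a deterministic one.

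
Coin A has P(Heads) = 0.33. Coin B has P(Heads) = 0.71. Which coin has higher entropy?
A

For binary distributions, entropy is maximized at p=0.5 and decreases as p moves toward 0 or 1.

H(A) = H(0.33) = 0.9149 bits
H(B) = H(0.71) = 0.8687 bits

Distribution A (p=0.33) is closer to uniform (p=0.5), so it has higher entropy.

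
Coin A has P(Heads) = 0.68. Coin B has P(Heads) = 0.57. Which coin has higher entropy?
B

For binary distributions, entropy is maximized at p=0.5 and decreases as p moves toward 0 or 1.

H(A) = H(0.68) = 0.9044 bits
H(B) = H(0.57) = 0.9858 bits

Distribution B (p=0.57) is closer to uniform (p=0.5), so it has higher entropy.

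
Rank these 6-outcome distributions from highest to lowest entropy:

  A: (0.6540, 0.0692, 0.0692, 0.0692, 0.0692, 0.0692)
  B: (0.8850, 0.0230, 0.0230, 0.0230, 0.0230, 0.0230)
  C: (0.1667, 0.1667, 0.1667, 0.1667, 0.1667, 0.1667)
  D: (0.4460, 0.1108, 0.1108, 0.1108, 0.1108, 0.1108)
C > D > A > B

Key insight: Entropy is maximized by uniform distributions and minimized by concentrated distributions.

Entropies:
  H(A) = 1.7338 bits
  H(B) = 0.7818 bits
  H(C) = 2.5850 bits
  H(D) = 2.2779 bits

Ranking: C > D > A > B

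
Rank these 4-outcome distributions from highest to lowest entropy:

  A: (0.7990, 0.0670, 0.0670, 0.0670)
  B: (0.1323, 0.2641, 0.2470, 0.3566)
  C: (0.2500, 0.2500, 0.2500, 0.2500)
C > B > A

Key insight: Entropy is maximized by uniform distributions and minimized by concentrated distributions.

- Uniform distributions have maximum entropy log₂(4) = 2.0000 bits
- The more "peaked" or concentrated a distribution, the lower its entropy

Entropies:
  H(A) = 1.0425 bits
  H(B) = 1.9222 bits
  H(C) = 2.0000 bits

Ranking: C > B > A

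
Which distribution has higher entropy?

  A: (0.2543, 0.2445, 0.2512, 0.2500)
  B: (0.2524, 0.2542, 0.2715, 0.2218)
A

Both distributions are close to uniform, making this a harder comparison.

H(A) = 1.9999 bits
H(B) = 1.9963 bits

The distribution closer to uniform has higher entropy.
Answer: A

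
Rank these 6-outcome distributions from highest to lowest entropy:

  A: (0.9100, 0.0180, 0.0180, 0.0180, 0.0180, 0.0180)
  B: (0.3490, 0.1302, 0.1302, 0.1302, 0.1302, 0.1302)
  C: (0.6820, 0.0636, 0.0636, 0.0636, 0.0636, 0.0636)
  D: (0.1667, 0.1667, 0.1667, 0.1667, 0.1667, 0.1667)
D > B > C > A

Key insight: Entropy is maximized by uniform distributions and minimized by concentrated distributions.

Entropies:
  H(A) = 0.6454 bits
  H(B) = 2.4447 bits
  H(C) = 1.6406 bits
  H(D) = 2.5850 bits

Ranking: D > B > C > A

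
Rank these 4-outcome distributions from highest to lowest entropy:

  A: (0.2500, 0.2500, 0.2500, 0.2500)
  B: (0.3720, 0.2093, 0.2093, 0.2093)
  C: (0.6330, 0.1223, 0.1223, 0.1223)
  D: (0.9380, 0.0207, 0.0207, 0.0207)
A > B > C > D

Key insight: Entropy is maximized by uniform distributions and minimized by concentrated distributions.

Entropies:
  H(A) = 2.0000 bits
  H(B) = 1.9476 bits
  H(C) = 1.5300 bits
  H(D) = 0.4336 bits

Ranking: A > B > C > D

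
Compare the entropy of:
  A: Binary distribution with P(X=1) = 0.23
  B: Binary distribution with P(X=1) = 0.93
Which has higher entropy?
A

For binary distributions, entropy is maximized at p=0.5 and decreases as p moves toward 0 or 1.

H(A) = H(0.23) = 0.7780 bits
H(B) = H(0.93) = 0.3659 bits

Distribution A (p=0.23) is closer to uniform (p=0.5), so it has higher entropy.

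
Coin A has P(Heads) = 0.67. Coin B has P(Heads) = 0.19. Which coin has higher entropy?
A

For binary distributions, entropy is maximized at p=0.5 and decreases as p moves toward 0 or 1.

H(A) = H(0.67) = 0.9149 bits
H(B) = H(0.19) = 0.7015 bits

Distribution A (p=0.67) is closer to uniform (p=0.5), so it has higher entropy.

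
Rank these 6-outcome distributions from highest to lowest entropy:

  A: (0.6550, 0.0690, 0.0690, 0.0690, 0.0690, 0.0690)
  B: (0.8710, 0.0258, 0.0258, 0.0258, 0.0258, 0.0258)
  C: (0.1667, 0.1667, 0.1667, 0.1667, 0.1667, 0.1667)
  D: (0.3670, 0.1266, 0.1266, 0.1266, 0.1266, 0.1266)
C > D > A > B

Key insight: Entropy is maximized by uniform distributions and minimized by concentrated distributions.

Entropies:
  H(A) = 1.7306 bits
  H(B) = 0.8542 bits
  H(C) = 2.5850 bits
  H(D) = 2.4181 bits

Ranking: C > D > A > B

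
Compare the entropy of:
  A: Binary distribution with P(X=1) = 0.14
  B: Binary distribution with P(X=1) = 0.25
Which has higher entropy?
B

For binary distributions, entropy is maximized at p=0.5 and decreases as p moves toward 0 or 1.

H(A) = H(0.14) = 0.5842 bits
H(B) = H(0.25) = 0.8113 bits

Distribution B (p=0.25) is closer to uniform (p=0.5), so it has higher entropy.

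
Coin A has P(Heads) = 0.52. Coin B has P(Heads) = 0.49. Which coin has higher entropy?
B

For binary distributions, entropy is maximized at p=0.5 and decreases as p moves toward 0 or 1.

H(A) = H(0.52) = 0.9988 bits
H(B) = H(0.49) = 0.9997 bits

Distribution B (p=0.49) is closer to uniform (p=0.5), so it has higher entropy.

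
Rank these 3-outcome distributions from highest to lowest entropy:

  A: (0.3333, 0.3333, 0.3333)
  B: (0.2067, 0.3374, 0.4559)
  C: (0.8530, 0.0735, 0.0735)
A > B > C

Key insight: Entropy is maximized by uniform distributions and minimized by concentrated distributions.

- Uniform distributions have maximum entropy log₂(3) = 1.5850 bits
- The more "peaked" or concentrated a distribution, the lower its entropy

Entropies:
  H(A) = 1.5850 bits
  H(B) = 1.5156 bits
  H(C) = 0.7493 bits

Ranking: A > B > C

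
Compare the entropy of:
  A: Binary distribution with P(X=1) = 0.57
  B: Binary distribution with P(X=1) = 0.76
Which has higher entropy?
A

For binary distributions, entropy is maximized at p=0.5 and decreases as p moves toward 0 or 1.

H(A) = H(0.57) = 0.9858 bits
H(B) = H(0.76) = 0.7950 bits

Distribution A (p=0.57) is closer to uniform (p=0.5), so it has higher entropy.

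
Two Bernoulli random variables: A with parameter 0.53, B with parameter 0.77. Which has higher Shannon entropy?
A

For binary distributions, entropy is maximized at p=0.5 and decreases as p moves toward 0 or 1.

H(A) = H(0.53) = 0.9974 bits
H(B) = H(0.77) = 0.7780 bits

Distribution A (p=0.53) is closer to uniform (p=0.5), so it has higher entropy.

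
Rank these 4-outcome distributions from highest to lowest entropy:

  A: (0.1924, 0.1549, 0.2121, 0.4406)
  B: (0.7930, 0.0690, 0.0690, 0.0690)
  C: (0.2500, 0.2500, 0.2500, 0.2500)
C > A > B

Key insight: Entropy is maximized by uniform distributions and minimized by concentrated distributions.

- Uniform distributions have maximum entropy log₂(4) = 2.0000 bits
- The more "peaked" or concentrated a distribution, the lower its entropy

Entropies:
  H(A) = 1.8698 bits
  H(B) = 1.0638 bits
  H(C) = 2.0000 bits

Ranking: C > A > B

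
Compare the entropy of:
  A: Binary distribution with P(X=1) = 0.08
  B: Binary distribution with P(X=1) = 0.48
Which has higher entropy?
B

For binary distributions, entropy is maximized at p=0.5 and decreases as p moves toward 0 or 1.

H(A) = H(0.08) = 0.4022 bits
H(B) = H(0.48) = 0.9988 bits

Distribution B (p=0.48) is closer to uniform (p=0.5), so it has higher entropy.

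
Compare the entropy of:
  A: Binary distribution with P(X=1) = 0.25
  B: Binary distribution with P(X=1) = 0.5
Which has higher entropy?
B

For binary distributions, entropy is maximized at p=0.5 and decreases as p moves toward 0 or 1.

H(A) = H(0.25) = 0.8113 bits
H(B) = H(0.5) = 1.0000 bits

Distribution B (p=0.5) is closer to uniform (p=0.5), so it has higher entropy.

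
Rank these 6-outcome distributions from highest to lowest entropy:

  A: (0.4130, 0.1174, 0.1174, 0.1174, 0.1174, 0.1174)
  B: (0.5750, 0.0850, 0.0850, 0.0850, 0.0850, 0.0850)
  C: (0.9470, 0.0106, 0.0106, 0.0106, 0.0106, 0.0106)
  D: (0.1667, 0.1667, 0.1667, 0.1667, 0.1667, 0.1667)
D > A > B > C

Key insight: Entropy is maximized by uniform distributions and minimized by concentrated distributions.

Entropies:
  H(A) = 2.3410 bits
  H(B) = 1.9705 bits
  H(C) = 0.4221 bits
  H(D) = 2.5850 bits

Ranking: D > A > B > C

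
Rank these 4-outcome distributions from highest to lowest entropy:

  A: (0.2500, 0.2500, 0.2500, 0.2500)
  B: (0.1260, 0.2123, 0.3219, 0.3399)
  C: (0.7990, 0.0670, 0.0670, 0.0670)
A > B > C

Key insight: Entropy is maximized by uniform distributions and minimized by concentrated distributions.

- Uniform distributions have maximum entropy log₂(4) = 2.0000 bits
- The more "peaked" or concentrated a distribution, the lower its entropy

Entropies:
  H(A) = 2.0000 bits
  H(B) = 1.9067 bits
  H(C) = 1.0425 bits

Ranking: A > B > C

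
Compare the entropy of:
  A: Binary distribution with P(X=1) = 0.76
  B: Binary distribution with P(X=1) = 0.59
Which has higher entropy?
B

For binary distributions, entropy is maximized at p=0.5 and decreases as p moves toward 0 or 1.

H(A) = H(0.76) = 0.7950 bits
H(B) = H(0.59) = 0.9765 bits

Distribution B (p=0.59) is closer to uniform (p=0.5), so it has higher entropy.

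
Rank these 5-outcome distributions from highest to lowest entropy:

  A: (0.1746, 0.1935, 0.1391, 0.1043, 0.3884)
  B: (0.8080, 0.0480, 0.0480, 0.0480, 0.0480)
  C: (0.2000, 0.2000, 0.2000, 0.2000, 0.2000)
C > A > B

Key insight: Entropy is maximized by uniform distributions and minimized by concentrated distributions.

- Uniform distributions have maximum entropy log₂(5) = 2.3219 bits
- The more "peaked" or concentrated a distribution, the lower its entropy

Entropies:
  H(A) = 2.1641 bits
  H(B) = 1.0896 bits
  H(C) = 2.3219 bits

Ranking: C > A > B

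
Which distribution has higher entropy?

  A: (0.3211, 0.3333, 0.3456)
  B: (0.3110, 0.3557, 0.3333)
A

Both distributions are close to uniform, making this a harder comparison.

H(A) = 1.5843 bits
H(B) = 1.5828 bits

The distribution closer to uniform has higher entropy.
Answer: A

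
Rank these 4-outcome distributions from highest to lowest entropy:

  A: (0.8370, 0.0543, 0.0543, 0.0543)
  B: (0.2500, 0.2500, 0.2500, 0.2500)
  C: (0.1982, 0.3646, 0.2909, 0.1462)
B > C > A

Key insight: Entropy is maximized by uniform distributions and minimized by concentrated distributions.

- Uniform distributions have maximum entropy log₂(4) = 2.0000 bits
- The more "peaked" or concentrated a distribution, the lower its entropy

Entropies:
  H(A) = 0.8998 bits
  H(B) = 2.0000 bits
  H(C) = 1.9173 bits

Ranking: B > C > A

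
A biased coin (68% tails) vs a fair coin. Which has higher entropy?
Fair coin

The fair coin is uniform (p=0.5), maximizing binary entropy at 1 bit. The biased coin has H(0.68) ≈ 0.904 bits — its outcome is more predictable, so its entropy is lower.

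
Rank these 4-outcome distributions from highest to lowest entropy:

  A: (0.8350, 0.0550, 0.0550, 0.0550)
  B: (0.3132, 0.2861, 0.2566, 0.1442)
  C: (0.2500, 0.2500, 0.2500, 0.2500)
C > B > A

Key insight: Entropy is maximized by uniform distributions and minimized by concentrated distributions.

- Uniform distributions have maximum entropy log₂(4) = 2.0000 bits
- The more "peaked" or concentrated a distribution, the lower its entropy

Entropies:
  H(A) = 0.9077 bits
  H(B) = 1.9474 bits
  H(C) = 2.0000 bits

Ranking: C > B > A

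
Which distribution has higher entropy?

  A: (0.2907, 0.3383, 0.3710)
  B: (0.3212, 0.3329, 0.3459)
B

Both distributions are close to uniform, making this a harder comparison.

H(A) = 1.5778 bits
H(B) = 1.5843 bits

The distribution closer to uniform has higher entropy.
Answer: B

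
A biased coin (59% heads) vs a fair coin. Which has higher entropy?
Fair coin

The fair coin is uniform (p=0.5), maximizing binary entropy at 1 bit. The biased coin has H(0.59) ≈ 0.977 bits — its outcome is more predictable, so its entropy is lower.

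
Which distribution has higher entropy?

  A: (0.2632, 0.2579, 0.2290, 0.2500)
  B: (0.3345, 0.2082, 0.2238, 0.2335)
A

Both distributions are close to uniform, making this a harder comparison.

H(A) = 1.9980 bits
H(B) = 1.9732 bits

The distribution closer to uniform has higher entropy.
Answer: A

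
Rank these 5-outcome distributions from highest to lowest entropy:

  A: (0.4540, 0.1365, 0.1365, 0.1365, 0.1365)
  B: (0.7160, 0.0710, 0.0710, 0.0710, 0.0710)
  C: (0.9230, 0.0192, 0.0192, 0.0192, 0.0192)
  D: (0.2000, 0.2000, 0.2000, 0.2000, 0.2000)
D > A > B > C

Key insight: Entropy is maximized by uniform distributions and minimized by concentrated distributions.

Entropies:
  H(A) = 2.0859 bits
  H(B) = 1.4288 bits
  H(C) = 0.5455 bits
  H(D) = 2.3219 bits

Ranking: D > A > B > C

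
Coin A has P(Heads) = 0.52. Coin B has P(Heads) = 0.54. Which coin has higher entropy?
A

For binary distributions, entropy is maximized at p=0.5 and decreases as p moves toward 0 or 1.

H(A) = H(0.52) = 0.9988 bits
H(B) = H(0.54) = 0.9954 bits

Distribution A (p=0.52) is closer to uniform (p=0.5), so it has higher entropy.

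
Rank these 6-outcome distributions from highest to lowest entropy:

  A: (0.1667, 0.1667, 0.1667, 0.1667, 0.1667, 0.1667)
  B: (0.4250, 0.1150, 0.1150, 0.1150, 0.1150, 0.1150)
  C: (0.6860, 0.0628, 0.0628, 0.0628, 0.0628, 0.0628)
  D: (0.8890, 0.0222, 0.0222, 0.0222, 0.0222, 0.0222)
A > B > C > D

Key insight: Entropy is maximized by uniform distributions and minimized by concentrated distributions.

Entropies:
  H(A) = 2.5850 bits
  H(B) = 2.3188 bits
  H(C) = 1.6268 bits
  H(D) = 0.7607 bits

Ranking: A > B > C > D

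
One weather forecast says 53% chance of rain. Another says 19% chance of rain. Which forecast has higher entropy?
53% forecast

Treat each forecast as a Bernoulli distribution. Binary entropy is maximized at p=0.5 and falls off symmetrically toward 0 or 1. The 53% forecast is closer to 50%, so it is more uncertain. H(53%) ≈ 0.997 bits, H(19%) ≈ 0.701 bits.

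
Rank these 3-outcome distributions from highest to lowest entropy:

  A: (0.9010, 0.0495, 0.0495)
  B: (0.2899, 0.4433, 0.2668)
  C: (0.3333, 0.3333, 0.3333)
C > B > A

Key insight: Entropy is maximized by uniform distributions and minimized by concentrated distributions.

- Uniform distributions have maximum entropy log₂(3) = 1.5850 bits
- The more "peaked" or concentrated a distribution, the lower its entropy

Entropies:
  H(A) = 0.5648 bits
  H(B) = 1.5467 bits
  H(C) = 1.5850 bits

Ranking: C > B > A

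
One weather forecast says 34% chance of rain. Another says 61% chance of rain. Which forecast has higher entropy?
61% forecast

Treat each forecast as a Bernoulli distribution. Binary entropy is maximized at p=0.5 and falls off symmetrically toward 0 or 1. The 61% forecast is closer to 50%, so it is more uncertain. H(34%) ≈ 0.925 bits, H(61%) ≈ 0.965 bits.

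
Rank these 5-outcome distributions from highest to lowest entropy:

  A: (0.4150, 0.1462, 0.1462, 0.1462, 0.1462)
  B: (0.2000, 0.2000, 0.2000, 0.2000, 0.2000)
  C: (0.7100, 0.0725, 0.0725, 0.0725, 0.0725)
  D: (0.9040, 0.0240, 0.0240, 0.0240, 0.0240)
B > A > C > D

Key insight: Entropy is maximized by uniform distributions and minimized by concentrated distributions.

Entropies:
  H(A) = 2.1491 bits
  H(B) = 2.3219 bits
  H(C) = 1.4487 bits
  H(D) = 0.6482 bits

Ranking: B > A > C > D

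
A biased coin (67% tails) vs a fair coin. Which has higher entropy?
Fair coin

The fair coin is uniform (p=0.5), maximizing binary entropy at 1 bit. The biased coin has H(0.67) ≈ 0.915 bits — its outcome is more predictable, so its entropy is lower.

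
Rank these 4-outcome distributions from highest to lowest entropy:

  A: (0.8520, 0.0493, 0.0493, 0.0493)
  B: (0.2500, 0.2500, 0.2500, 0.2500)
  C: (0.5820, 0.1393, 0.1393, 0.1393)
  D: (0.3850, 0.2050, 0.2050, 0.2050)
B > D > C > A

Key insight: Entropy is maximized by uniform distributions and minimized by concentrated distributions.

Entropies:
  H(A) = 0.8394 bits
  H(B) = 2.0000 bits
  H(C) = 1.6430 bits
  H(D) = 1.9362 bits

Ranking: B > D > C > A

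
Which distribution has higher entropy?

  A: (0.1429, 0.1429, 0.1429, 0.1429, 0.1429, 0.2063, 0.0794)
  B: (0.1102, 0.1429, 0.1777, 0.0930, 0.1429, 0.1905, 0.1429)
B

Both distributions are close to uniform, making this a harder comparison.

H(A) = 2.7653 bits
H(B) = 2.7711 bits

The distribution closer to uniform has higher entropy.
Answer: B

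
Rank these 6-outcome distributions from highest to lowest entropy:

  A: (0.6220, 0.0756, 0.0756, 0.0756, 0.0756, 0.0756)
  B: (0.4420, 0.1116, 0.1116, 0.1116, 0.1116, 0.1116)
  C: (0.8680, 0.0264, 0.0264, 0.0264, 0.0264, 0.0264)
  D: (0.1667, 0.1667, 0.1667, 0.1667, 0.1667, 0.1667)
D > B > A > C

Key insight: Entropy is maximized by uniform distributions and minimized by concentrated distributions.

Entropies:
  H(A) = 1.8343 bits
  H(B) = 2.2859 bits
  H(C) = 0.8694 bits
  H(D) = 2.5850 bits

Ranking: D > B > A > C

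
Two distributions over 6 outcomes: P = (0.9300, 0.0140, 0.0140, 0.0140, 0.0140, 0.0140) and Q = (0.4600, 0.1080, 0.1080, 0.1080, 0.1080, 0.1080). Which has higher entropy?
Q

P is highly concentrated on one outcome (93%), making it nearly deterministic. Q spreads its mass more evenly (max 46%). The more spread-out distribution has higher entropy: H(P) ≈ 0.528 bits, H(Q) ≈ 2.249 bits.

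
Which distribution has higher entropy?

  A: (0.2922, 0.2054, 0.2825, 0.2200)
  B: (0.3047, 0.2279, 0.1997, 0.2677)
A

Both distributions are close to uniform, making this a harder comparison.

H(A) = 1.9834 bits
H(B) = 1.9818 bits

The distribution closer to uniform has higher entropy.
Answer: A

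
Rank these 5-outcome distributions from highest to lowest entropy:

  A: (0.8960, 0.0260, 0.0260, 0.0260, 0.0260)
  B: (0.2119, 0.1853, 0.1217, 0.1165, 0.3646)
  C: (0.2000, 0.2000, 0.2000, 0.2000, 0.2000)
C > B > A

Key insight: Entropy is maximized by uniform distributions and minimized by concentrated distributions.

- Uniform distributions have maximum entropy log₂(5) = 2.3219 bits
- The more "peaked" or concentrated a distribution, the lower its entropy

Entropies:
  H(A) = 0.6895 bits
  H(B) = 2.1869 bits
  H(C) = 2.3219 bits

Ranking: C > B > A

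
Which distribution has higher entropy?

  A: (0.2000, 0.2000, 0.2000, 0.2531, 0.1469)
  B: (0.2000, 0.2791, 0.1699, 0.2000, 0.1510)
A

Both distributions are close to uniform, making this a harder comparison.

H(A) = 2.3014 bits
H(B) = 2.2890 bits

The distribution closer to uniform has higher entropy.
Answer: A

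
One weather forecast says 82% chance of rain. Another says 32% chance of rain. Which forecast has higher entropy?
32% forecast

Treat each forecast as a Bernoulli distribution. Binary entropy is maximized at p=0.5 and falls off symmetrically toward 0 or 1. The 32% forecast is closer to 50%, so it is more uncertain. H(82%) ≈ 0.680 bits, H(32%) ≈ 0.904 bits.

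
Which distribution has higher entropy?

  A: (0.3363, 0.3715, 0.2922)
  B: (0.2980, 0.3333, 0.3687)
B

Both distributions are close to uniform, making this a harder comparison.

H(A) = 1.5781 bits
H(B) = 1.5795 bits

The distribution closer to uniform has higher entropy.
Answer: B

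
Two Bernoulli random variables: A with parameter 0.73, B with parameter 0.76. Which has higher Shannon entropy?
A

For binary distributions, entropy is maximized at p=0.5 and decreases as p moves toward 0 or 1.

H(A) = H(0.73) = 0.8415 bits
H(B) = H(0.76) = 0.7950 bits

Distribution A (p=0.73) is closer to uniform (p=0.5), so it has higher entropy.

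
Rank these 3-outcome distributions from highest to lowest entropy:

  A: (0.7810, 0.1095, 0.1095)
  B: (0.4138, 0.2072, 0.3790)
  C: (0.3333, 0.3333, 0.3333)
C > B > A

Key insight: Entropy is maximized by uniform distributions and minimized by concentrated distributions.

- Uniform distributions have maximum entropy log₂(3) = 1.5850 bits
- The more "peaked" or concentrated a distribution, the lower its entropy

Entropies:
  H(A) = 0.9773 bits
  H(B) = 1.5278 bits
  H(C) = 1.5850 bits

Ranking: C > B > A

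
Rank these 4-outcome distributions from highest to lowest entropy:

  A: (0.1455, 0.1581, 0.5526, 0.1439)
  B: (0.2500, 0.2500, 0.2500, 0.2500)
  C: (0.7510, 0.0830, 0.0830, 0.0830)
B > A > C

Key insight: Entropy is maximized by uniform distributions and minimized by concentrated distributions.

- Uniform distributions have maximum entropy log₂(4) = 2.0000 bits
- The more "peaked" or concentrated a distribution, the lower its entropy

Entropies:
  H(A) = 1.7006 bits
  H(B) = 2.0000 bits
  H(C) = 1.2043 bits

Ranking: B > A > C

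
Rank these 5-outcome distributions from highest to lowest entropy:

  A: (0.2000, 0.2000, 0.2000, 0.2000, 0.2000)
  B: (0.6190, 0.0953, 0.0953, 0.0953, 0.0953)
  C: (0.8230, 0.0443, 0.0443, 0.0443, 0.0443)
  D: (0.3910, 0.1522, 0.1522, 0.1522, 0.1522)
A > D > B > C

Key insight: Entropy is maximized by uniform distributions and minimized by concentrated distributions.

Entropies:
  H(A) = 2.3219 bits
  H(B) = 1.7207 bits
  H(C) = 1.0275 bits
  H(D) = 2.1834 bits

Ranking: A > D > B > C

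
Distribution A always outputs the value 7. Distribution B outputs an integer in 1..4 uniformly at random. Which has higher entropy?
B

A is deterministic, so H(A) = 0. B is uniform over 4 outcomes, so H(B) = log₂(4) = 2.000 bits. Any distribution with genuine randomness has higher entropy than a deterministic one.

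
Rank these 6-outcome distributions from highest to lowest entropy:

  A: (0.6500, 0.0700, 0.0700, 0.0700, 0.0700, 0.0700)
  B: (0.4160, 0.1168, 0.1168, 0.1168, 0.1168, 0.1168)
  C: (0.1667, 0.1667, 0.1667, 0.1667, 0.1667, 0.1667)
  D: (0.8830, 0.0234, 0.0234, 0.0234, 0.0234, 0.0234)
C > B > A > D

Key insight: Entropy is maximized by uniform distributions and minimized by concentrated distributions.

Entropies:
  H(A) = 1.7467 bits
  H(B) = 2.3355 bits
  H(C) = 2.5850 bits
  H(D) = 0.7923 bits

Ranking: C > B > A > D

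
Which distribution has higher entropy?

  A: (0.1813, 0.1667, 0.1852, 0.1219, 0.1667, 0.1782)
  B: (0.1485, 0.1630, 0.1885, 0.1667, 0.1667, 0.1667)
B

Both distributions are close to uniform, making this a harder comparison.

H(A) = 2.5725 bits
H(B) = 2.5814 bits

The distribution closer to uniform has higher entropy.
Answer: B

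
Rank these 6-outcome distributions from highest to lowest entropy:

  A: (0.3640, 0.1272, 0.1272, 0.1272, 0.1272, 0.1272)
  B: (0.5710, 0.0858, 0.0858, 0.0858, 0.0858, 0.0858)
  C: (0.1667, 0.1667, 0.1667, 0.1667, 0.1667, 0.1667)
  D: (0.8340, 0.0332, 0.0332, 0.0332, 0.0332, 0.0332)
C > A > B > D

Key insight: Entropy is maximized by uniform distributions and minimized by concentrated distributions.

Entropies:
  H(A) = 2.4227 bits
  H(B) = 1.9815 bits
  H(C) = 2.5850 bits
  H(D) = 1.0339 bits

Ranking: C > A > B > D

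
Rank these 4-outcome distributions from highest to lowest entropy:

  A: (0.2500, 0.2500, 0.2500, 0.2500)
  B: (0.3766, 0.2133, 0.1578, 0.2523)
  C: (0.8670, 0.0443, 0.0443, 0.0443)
A > B > C

Key insight: Entropy is maximized by uniform distributions and minimized by concentrated distributions.

- Uniform distributions have maximum entropy log₂(4) = 2.0000 bits
- The more "peaked" or concentrated a distribution, the lower its entropy

Entropies:
  H(A) = 2.0000 bits
  H(B) = 1.9276 bits
  H(C) = 0.7764 bits

Ranking: A > B > C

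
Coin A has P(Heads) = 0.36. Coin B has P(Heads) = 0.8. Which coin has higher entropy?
A

For binary distributions, entropy is maximized at p=0.5 and decreases as p moves toward 0 or 1.

H(A) = H(0.36) = 0.9427 bits
H(B) = H(0.8) = 0.7219 bits

Distribution A (p=0.36) is closer to uniform (p=0.5), so it has higher entropy.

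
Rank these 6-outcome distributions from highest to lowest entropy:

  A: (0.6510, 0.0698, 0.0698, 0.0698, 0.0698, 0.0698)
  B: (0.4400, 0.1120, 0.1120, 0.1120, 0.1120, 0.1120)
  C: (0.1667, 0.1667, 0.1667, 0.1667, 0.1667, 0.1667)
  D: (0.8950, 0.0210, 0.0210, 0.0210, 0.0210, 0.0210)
C > B > A > D

Key insight: Entropy is maximized by uniform distributions and minimized by concentrated distributions.

Entropies:
  H(A) = 1.7435 bits
  H(B) = 2.2899 bits
  H(C) = 2.5850 bits
  H(D) = 0.7285 bits

Ranking: C > B > A > D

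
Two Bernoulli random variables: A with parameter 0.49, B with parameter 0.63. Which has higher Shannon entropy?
A

For binary distributions, entropy is maximized at p=0.5 and decreases as p moves toward 0 or 1.

H(A) = H(0.49) = 0.9997 bits
H(B) = H(0.63) = 0.9507 bits

Distribution A (p=0.49) is closer to uniform (p=0.5), so it has higher entropy.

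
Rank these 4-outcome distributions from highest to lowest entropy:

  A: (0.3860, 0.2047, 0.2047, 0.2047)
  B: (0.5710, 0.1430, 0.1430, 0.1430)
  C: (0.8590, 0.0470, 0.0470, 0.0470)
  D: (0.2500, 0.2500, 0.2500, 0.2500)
D > A > B > C

Key insight: Entropy is maximized by uniform distributions and minimized by concentrated distributions.

Entropies:
  H(A) = 1.9353 bits
  H(B) = 1.6654 bits
  H(C) = 0.8103 bits
  H(D) = 2.0000 bits

Ranking: D > A > B > C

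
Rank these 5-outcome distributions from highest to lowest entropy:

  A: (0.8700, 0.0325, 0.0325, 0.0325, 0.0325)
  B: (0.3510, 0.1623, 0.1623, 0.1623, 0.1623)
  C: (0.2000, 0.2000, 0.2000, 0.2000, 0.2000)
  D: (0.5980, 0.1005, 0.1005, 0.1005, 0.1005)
C > B > D > A

Key insight: Entropy is maximized by uniform distributions and minimized by concentrated distributions.

Entropies:
  H(A) = 0.8174 bits
  H(B) = 2.2330 bits
  H(C) = 2.3219 bits
  H(D) = 1.7761 bits

Ranking: C > B > D > A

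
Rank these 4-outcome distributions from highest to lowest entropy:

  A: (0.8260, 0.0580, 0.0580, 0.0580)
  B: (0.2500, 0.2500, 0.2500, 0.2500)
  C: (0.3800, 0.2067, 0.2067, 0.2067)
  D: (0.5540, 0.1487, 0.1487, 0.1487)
B > C > D > A

Key insight: Entropy is maximized by uniform distributions and minimized by concentrated distributions.

Entropies:
  H(A) = 0.9426 bits
  H(B) = 2.0000 bits
  H(C) = 1.9407 bits
  H(D) = 1.6985 bits

Ranking: B > C > D > A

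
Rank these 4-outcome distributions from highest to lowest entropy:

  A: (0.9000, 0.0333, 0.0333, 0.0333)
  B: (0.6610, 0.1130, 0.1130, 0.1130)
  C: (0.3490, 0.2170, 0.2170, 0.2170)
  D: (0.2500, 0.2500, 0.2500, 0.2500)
D > C > B > A

Key insight: Entropy is maximized by uniform distributions and minimized by concentrated distributions.

Entropies:
  H(A) = 0.6275 bits
  H(B) = 1.4612 bits
  H(C) = 1.9650 bits
  H(D) = 2.0000 bits

Ranking: D > C > B > A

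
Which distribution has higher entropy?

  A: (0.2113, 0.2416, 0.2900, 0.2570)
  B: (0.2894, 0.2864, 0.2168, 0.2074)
A

Both distributions are close to uniform, making this a harder comparison.

H(A) = 1.9907 bits
H(B) = 1.9832 bits

The distribution closer to uniform has higher entropy.
Answer: A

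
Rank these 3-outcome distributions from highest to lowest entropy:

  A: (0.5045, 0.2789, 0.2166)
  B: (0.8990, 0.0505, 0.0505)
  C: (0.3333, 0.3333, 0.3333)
C > A > B

Key insight: Entropy is maximized by uniform distributions and minimized by concentrated distributions.

- Uniform distributions have maximum entropy log₂(3) = 1.5850 bits
- The more "peaked" or concentrated a distribution, the lower its entropy

Entropies:
  H(A) = 1.4898 bits
  H(B) = 0.5732 bits
  H(C) = 1.5850 bits

Ranking: C > A > B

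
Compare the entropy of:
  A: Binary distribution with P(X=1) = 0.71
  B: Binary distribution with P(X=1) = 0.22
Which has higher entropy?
A

For binary distributions, entropy is maximized at p=0.5 and decreases as p moves toward 0 or 1.

H(A) = H(0.71) = 0.8687 bits
H(B) = H(0.22) = 0.7602 bits

Distribution A (p=0.71) is closer to uniform (p=0.5), so it has higher entropy.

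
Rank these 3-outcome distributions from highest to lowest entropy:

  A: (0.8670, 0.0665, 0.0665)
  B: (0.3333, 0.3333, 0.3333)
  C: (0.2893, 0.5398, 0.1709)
B > C > A

Key insight: Entropy is maximized by uniform distributions and minimized by concentrated distributions.

- Uniform distributions have maximum entropy log₂(3) = 1.5850 bits
- The more "peaked" or concentrated a distribution, the lower its entropy

Entropies:
  H(A) = 0.6986 bits
  H(B) = 1.5850 bits
  H(C) = 1.4333 bits

Ranking: B > C > A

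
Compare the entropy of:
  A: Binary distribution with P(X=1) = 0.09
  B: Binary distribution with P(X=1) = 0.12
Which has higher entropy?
B

For binary distributions, entropy is maximized at p=0.5 and decreases as p moves toward 0 or 1.

H(A) = H(0.09) = 0.4365 bits
H(B) = H(0.12) = 0.5294 bits

Distribution B (p=0.12) is closer to uniform (p=0.5), so it has higher entropy.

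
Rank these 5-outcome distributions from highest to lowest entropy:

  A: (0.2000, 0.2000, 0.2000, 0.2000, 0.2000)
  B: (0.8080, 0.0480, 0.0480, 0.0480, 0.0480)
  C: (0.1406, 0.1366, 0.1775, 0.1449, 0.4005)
A > C > B

Key insight: Entropy is maximized by uniform distributions and minimized by concentrated distributions.

- Uniform distributions have maximum entropy log₂(5) = 2.3219 bits
- The more "peaked" or concentrated a distribution, the lower its entropy

Entropies:
  H(A) = 2.3219 bits
  H(B) = 1.0896 bits
  H(C) = 2.1654 bits

Ranking: A > C > B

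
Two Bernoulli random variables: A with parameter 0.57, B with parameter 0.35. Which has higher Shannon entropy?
A

For binary distributions, entropy is maximized at p=0.5 and decreases as p moves toward 0 or 1.

H(A) = H(0.57) = 0.9858 bits
H(B) = H(0.35) = 0.9341 bits

Distribution A (p=0.57) is closer to uniform (p=0.5), so it has higher entropy.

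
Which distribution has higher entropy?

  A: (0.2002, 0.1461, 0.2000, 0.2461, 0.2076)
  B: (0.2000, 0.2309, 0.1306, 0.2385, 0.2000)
A

Both distributions are close to uniform, making this a harder comparison.

H(A) = 2.3030 bits
H(B) = 2.2938 bits

The distribution closer to uniform has higher entropy.
Answer: A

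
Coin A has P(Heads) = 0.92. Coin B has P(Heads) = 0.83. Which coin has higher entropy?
B

For binary distributions, entropy is maximized at p=0.5 and decreases as p moves toward 0 or 1.

H(A) = H(0.92) = 0.4022 bits
H(B) = H(0.83) = 0.6577 bits

Distribution B (p=0.83) is closer to uniform (p=0.5), so it has higher entropy.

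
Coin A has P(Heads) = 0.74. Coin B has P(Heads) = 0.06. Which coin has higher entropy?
A

For binary distributions, entropy is maximized at p=0.5 and decreases as p moves toward 0 or 1.

H(A) = H(0.74) = 0.8267 bits
H(B) = H(0.06) = 0.3274 bits

Distribution A (p=0.74) is closer to uniform (p=0.5), so it has higher entropy.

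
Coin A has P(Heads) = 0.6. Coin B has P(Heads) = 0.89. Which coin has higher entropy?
A

For binary distributions, entropy is maximized at p=0.5 and decreases as p moves toward 0 or 1.

H(A) = H(0.6) = 0.9710 bits
H(B) = H(0.89) = 0.4999 bits

Distribution A (p=0.6) is closer to uniform (p=0.5), so it has higher entropy.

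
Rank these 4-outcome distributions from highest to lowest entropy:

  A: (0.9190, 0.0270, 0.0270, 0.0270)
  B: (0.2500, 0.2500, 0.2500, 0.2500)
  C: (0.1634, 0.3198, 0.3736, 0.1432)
B > C > A

Key insight: Entropy is maximized by uniform distributions and minimized by concentrated distributions.

- Uniform distributions have maximum entropy log₂(4) = 2.0000 bits
- The more "peaked" or concentrated a distribution, the lower its entropy

Entropies:
  H(A) = 0.5341 bits
  H(B) = 2.0000 bits
  H(C) = 1.8852 bits

Ranking: B > C > A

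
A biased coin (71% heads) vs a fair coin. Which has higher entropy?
Fair coin

The fair coin is uniform (p=0.5), maximizing binary entropy at 1 bit. The biased coin has H(0.71) ≈ 0.869 bits — its outcome is more predictable, so its entropy is lower.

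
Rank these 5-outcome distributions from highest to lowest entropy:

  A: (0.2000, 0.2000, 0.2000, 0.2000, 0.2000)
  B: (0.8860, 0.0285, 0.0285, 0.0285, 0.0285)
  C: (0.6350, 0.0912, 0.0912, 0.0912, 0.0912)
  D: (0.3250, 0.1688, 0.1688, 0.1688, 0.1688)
A > D > C > B

Key insight: Entropy is maximized by uniform distributions and minimized by concentrated distributions.

Entropies:
  H(A) = 2.3219 bits
  H(B) = 0.7399 bits
  H(C) = 1.6768 bits
  H(D) = 2.2597 bits

Ranking: A > D > C > B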